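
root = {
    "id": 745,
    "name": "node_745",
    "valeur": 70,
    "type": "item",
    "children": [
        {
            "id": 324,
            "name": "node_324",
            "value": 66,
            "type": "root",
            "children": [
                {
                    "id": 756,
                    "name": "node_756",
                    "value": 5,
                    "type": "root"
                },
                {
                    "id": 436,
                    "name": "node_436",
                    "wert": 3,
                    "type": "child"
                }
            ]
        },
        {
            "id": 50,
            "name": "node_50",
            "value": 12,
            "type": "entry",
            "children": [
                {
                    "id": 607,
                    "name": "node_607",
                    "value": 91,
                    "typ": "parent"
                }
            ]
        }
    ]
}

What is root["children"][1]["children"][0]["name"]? "node_607"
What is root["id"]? 745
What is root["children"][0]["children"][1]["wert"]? 3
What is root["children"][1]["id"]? 50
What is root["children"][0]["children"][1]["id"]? 436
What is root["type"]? "item"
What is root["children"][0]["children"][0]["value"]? 5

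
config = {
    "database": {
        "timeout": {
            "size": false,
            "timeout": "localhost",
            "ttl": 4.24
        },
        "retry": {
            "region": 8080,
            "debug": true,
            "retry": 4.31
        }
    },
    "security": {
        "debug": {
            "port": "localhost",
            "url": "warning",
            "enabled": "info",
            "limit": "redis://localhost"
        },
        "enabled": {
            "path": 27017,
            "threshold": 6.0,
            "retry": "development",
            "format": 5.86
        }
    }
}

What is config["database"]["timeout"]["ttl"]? 4.24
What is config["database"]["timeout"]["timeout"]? "localhost"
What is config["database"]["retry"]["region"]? 8080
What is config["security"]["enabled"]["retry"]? "development"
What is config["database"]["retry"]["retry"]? 4.31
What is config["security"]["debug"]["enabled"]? "info"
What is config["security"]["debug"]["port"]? "localhost"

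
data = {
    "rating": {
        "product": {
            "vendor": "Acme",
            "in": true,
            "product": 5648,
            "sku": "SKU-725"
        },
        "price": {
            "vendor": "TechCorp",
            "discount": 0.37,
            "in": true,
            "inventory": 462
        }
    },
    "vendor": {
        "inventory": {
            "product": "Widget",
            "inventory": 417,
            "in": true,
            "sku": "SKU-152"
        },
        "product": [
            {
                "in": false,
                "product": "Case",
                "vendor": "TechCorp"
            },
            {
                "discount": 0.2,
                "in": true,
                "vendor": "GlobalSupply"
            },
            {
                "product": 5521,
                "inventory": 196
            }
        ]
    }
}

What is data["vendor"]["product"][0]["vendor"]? "TechCorp"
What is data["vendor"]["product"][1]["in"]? True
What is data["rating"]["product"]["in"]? True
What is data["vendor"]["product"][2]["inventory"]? 196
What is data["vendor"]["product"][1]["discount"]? 0.2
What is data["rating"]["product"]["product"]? 5648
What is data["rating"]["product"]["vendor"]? "Acme"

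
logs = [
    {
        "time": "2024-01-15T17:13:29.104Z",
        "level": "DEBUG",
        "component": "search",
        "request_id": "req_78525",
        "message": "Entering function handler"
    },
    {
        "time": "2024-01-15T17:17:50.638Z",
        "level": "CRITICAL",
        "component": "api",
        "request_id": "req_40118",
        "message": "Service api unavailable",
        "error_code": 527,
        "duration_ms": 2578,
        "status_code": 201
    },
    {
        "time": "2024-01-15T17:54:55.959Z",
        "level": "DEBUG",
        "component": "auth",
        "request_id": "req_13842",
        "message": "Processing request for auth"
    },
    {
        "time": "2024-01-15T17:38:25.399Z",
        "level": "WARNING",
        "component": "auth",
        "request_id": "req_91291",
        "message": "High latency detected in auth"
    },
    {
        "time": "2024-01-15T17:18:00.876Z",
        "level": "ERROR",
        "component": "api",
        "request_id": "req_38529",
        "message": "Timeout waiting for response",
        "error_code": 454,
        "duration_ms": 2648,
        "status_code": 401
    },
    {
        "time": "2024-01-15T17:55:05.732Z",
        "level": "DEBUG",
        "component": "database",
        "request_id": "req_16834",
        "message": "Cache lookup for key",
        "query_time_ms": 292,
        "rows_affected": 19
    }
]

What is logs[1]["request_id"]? "req_40118"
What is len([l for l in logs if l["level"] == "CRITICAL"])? 1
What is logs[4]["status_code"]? 401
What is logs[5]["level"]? "DEBUG"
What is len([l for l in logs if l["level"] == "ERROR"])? 1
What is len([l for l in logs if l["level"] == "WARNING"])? 1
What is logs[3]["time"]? "2024-01-15T17:38:25.399Z"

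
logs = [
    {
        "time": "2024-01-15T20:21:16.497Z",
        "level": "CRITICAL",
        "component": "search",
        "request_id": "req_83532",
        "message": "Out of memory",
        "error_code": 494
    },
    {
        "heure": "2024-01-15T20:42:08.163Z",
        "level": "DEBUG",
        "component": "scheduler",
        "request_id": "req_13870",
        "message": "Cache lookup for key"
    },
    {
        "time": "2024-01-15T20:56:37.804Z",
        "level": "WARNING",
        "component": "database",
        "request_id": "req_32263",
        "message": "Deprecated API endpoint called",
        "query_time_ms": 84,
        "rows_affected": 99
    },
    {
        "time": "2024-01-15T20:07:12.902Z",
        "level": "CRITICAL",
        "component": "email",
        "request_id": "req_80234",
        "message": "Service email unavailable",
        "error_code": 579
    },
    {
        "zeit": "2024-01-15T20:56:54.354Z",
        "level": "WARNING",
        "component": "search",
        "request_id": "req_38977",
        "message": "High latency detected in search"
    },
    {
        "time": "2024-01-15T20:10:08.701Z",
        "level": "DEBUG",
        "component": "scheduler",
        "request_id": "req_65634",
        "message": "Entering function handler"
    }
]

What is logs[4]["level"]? "WARNING"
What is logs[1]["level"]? "DEBUG"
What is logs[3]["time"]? "2024-01-15T20:07:12.902Z"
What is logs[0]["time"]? "2024-01-15T20:21:16.497Z"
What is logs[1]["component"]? "scheduler"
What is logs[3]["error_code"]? 579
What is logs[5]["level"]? "DEBUG"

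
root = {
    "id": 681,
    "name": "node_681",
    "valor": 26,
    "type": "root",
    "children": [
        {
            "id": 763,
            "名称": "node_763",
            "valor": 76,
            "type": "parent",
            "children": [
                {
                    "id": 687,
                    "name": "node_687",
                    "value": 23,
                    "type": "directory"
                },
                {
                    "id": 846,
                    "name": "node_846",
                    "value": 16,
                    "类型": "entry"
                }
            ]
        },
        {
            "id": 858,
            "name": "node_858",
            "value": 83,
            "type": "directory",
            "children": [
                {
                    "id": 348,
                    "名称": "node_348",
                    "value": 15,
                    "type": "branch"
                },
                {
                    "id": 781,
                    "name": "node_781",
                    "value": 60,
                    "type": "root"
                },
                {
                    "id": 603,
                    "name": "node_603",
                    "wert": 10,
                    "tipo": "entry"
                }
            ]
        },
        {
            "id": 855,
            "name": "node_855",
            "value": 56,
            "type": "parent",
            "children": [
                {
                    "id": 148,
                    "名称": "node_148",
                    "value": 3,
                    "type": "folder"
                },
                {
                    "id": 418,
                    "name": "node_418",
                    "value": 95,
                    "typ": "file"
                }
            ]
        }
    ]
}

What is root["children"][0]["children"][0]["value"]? 23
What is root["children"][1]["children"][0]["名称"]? "node_348"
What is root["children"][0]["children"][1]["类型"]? "entry"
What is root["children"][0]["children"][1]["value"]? 16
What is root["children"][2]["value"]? 56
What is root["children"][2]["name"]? "node_855"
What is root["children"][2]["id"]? 855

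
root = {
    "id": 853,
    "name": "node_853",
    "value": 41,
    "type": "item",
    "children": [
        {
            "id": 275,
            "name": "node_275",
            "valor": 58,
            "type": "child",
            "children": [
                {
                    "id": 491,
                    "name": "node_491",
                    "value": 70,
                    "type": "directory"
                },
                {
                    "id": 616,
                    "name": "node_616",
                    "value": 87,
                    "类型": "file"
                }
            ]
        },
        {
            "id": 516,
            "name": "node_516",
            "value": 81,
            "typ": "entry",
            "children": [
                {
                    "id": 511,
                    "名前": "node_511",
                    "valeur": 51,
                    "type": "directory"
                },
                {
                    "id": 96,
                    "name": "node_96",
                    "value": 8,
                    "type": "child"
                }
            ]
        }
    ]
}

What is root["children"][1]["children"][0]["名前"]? "node_511"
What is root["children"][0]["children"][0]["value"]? 70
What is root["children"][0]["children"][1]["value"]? 87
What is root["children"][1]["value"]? 81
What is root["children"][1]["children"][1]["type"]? "child"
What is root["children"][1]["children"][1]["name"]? "node_96"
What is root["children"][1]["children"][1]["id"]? 96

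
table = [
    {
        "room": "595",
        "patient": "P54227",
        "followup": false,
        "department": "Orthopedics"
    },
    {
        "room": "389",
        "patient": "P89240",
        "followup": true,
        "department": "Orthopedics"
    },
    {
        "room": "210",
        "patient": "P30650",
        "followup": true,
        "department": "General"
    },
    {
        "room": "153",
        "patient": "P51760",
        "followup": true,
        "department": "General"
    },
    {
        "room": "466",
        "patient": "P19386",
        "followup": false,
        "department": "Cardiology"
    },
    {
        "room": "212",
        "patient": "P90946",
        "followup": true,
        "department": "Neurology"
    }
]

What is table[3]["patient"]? "P51760"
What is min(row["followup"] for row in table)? False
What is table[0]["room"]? "595"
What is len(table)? 6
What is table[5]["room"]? "212"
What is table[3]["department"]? "General"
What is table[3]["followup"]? True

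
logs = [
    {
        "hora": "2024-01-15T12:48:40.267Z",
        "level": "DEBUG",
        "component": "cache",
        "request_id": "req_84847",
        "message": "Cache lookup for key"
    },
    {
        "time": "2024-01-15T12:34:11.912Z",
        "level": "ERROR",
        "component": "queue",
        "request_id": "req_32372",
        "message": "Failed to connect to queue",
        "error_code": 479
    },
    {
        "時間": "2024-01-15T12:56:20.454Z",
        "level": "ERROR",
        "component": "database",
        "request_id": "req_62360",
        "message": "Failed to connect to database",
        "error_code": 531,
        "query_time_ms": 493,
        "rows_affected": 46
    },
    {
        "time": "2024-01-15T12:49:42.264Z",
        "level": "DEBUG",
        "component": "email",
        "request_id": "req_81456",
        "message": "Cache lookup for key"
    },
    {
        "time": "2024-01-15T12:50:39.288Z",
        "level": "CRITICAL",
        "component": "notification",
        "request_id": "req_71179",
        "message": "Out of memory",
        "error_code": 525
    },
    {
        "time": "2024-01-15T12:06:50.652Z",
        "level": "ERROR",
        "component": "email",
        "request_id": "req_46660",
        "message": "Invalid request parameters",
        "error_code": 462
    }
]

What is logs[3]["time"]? "2024-01-15T12:49:42.264Z"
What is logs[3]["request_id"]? "req_81456"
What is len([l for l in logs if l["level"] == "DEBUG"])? 2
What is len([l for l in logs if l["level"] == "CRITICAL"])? 1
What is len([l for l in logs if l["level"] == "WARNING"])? 0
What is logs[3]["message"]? "Cache lookup for key"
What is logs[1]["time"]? "2024-01-15T12:34:11.912Z"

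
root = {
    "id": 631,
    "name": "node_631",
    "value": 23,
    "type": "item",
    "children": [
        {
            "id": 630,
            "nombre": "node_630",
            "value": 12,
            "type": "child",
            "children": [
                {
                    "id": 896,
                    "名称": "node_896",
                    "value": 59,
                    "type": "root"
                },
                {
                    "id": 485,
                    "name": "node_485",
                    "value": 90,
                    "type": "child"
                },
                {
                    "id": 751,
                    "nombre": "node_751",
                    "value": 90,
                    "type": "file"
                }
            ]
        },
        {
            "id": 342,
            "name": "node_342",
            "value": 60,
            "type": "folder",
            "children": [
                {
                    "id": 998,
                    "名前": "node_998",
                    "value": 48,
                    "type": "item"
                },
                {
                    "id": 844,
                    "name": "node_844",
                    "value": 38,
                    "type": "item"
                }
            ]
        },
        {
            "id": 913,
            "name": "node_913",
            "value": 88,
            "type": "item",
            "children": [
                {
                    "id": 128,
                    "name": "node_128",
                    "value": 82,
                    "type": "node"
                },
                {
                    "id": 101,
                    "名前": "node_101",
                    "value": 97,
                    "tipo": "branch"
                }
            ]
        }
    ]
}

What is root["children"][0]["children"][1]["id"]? 485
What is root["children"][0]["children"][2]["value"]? 90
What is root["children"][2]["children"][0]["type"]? "node"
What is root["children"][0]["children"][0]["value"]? 59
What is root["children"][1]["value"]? 60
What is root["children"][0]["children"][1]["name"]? "node_485"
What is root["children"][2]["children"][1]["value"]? 97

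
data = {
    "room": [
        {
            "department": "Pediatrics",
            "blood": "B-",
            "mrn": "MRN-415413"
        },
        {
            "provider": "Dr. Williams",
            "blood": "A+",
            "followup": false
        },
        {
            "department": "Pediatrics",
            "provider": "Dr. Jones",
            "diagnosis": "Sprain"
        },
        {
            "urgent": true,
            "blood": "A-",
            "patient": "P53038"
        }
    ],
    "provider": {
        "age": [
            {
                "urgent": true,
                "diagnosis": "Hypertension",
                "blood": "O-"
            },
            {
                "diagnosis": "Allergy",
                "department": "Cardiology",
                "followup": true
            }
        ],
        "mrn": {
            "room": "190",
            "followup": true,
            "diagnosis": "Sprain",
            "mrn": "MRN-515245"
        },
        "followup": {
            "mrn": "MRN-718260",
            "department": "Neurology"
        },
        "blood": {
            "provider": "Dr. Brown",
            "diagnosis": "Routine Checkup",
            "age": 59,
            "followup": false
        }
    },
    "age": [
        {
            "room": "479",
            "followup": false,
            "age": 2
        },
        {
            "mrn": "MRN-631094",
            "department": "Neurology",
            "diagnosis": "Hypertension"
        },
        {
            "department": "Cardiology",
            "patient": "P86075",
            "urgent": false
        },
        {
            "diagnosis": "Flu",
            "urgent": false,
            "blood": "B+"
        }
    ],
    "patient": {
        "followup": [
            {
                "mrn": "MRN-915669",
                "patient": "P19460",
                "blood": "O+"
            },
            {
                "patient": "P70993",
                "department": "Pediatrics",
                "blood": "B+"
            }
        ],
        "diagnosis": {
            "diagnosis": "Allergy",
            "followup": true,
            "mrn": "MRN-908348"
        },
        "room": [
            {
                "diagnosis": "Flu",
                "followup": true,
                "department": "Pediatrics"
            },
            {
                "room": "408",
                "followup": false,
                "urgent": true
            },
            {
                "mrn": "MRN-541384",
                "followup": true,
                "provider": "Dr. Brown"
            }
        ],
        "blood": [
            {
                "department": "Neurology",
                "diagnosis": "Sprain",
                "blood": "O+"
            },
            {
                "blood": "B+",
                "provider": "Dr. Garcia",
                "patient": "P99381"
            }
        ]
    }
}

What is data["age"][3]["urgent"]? False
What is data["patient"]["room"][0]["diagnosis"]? "Flu"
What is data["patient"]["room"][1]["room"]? "408"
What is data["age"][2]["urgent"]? False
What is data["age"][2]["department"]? "Cardiology"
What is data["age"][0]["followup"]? False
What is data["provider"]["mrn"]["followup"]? True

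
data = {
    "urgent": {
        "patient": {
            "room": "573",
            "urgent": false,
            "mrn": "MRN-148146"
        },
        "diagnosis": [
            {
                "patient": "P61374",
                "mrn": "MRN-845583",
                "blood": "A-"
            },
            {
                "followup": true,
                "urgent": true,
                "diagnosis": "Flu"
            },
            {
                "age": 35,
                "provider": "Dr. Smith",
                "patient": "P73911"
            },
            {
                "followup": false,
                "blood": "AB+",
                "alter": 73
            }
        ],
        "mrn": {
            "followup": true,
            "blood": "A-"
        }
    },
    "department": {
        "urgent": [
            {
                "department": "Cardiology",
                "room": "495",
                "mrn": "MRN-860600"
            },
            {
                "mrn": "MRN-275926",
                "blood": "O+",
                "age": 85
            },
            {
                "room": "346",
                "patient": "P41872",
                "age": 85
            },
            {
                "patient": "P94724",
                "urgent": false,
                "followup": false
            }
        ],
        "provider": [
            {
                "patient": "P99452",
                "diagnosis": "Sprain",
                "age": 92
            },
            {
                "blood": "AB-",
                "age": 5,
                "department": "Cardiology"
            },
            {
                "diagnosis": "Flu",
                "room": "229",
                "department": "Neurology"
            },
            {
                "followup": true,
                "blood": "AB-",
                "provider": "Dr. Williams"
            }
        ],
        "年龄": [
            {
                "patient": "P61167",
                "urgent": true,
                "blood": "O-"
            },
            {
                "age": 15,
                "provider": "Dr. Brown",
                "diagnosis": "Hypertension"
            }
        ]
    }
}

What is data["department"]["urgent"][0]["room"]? "495"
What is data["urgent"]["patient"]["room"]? "573"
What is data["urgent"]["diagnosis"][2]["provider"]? "Dr. Smith"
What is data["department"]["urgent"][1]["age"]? 85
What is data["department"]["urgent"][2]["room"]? "346"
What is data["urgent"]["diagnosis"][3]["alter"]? 73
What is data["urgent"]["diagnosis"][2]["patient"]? "P73911"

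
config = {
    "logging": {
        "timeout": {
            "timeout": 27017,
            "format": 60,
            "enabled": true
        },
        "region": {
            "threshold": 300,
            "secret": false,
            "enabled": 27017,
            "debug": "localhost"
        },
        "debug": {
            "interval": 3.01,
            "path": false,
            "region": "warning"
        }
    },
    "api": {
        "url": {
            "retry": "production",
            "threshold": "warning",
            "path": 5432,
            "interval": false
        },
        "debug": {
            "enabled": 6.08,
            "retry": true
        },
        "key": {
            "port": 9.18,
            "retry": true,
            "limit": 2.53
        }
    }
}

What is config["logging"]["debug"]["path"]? False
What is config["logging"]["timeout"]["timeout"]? 27017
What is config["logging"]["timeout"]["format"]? 60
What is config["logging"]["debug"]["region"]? "warning"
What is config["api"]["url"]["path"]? 5432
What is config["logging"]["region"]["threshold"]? 300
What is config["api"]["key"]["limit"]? 2.53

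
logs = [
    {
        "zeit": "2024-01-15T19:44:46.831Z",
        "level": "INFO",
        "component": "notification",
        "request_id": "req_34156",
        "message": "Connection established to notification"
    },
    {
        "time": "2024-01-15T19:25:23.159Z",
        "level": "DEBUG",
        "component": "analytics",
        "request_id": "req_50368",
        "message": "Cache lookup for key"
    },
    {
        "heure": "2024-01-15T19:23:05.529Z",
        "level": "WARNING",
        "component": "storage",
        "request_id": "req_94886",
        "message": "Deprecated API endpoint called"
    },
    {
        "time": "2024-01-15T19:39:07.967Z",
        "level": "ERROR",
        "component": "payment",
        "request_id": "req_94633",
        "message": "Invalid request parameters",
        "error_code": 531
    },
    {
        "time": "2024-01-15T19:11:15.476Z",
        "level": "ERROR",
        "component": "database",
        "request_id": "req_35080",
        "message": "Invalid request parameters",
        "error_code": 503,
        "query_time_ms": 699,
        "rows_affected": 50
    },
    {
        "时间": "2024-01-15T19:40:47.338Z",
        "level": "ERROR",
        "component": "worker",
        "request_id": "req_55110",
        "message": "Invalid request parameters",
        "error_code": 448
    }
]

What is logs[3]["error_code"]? 531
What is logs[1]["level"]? "DEBUG"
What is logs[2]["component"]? "storage"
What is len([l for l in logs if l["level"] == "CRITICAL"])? 0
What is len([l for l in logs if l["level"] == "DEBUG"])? 1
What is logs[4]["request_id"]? "req_35080"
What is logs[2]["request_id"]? "req_94886"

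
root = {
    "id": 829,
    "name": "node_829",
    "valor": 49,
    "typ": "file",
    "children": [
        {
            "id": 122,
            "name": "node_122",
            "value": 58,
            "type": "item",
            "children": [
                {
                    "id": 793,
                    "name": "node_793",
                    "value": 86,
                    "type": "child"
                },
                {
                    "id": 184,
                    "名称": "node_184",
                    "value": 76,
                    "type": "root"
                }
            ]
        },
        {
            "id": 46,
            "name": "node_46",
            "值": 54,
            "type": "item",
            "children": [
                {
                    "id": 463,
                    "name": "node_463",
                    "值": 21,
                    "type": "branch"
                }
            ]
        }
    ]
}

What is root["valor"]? 49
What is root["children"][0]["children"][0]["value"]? 86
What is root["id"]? 829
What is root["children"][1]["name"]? "node_46"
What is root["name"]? "node_829"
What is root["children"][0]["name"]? "node_122"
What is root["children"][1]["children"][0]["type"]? "branch"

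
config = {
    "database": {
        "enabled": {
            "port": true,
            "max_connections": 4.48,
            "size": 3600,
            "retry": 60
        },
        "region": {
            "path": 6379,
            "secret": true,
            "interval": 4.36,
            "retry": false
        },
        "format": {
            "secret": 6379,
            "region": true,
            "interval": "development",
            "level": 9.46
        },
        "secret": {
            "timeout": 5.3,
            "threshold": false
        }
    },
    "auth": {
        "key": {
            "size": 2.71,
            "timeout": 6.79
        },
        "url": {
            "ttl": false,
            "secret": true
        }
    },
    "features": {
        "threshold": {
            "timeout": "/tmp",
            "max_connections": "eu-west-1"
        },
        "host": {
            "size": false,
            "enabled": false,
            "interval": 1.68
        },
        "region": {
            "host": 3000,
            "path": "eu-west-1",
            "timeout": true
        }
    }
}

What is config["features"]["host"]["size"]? False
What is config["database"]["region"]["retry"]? False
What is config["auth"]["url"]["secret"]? True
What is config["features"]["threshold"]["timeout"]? "/tmp"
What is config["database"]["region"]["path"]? 6379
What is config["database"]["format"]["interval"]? "development"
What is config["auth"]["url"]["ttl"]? False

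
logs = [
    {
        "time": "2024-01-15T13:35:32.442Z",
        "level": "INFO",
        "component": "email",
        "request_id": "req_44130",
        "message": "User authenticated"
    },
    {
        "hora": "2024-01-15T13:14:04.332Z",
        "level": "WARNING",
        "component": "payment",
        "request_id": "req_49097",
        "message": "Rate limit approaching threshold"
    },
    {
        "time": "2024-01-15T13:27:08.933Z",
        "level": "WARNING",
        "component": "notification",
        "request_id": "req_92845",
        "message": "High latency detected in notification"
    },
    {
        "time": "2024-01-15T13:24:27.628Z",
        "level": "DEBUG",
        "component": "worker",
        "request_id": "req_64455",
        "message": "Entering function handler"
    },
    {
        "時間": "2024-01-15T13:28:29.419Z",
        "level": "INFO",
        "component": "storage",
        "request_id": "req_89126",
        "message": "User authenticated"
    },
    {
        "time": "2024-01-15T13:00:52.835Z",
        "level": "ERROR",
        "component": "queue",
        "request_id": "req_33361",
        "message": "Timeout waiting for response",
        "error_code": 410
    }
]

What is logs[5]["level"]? "ERROR"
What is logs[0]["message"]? "User authenticated"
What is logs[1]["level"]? "WARNING"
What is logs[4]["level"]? "INFO"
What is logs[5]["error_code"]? 410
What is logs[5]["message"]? "Timeout waiting for response"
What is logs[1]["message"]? "Rate limit approaching threshold"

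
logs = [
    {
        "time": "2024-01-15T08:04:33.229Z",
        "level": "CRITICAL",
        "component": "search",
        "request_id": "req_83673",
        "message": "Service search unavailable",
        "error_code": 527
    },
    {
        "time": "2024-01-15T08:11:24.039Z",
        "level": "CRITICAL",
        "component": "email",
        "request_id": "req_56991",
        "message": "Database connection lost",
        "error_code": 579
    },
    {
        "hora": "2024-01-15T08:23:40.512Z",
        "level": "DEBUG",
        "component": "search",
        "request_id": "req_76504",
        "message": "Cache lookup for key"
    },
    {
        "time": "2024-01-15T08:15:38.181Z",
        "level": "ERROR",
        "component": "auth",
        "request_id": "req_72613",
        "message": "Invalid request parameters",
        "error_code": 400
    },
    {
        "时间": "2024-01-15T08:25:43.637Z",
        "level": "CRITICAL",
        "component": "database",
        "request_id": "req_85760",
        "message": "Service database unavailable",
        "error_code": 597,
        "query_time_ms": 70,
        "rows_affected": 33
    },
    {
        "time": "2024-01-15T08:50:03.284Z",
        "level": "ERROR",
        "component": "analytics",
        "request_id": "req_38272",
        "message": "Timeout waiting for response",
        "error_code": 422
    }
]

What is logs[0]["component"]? "search"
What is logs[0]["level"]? "CRITICAL"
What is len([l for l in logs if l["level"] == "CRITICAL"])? 3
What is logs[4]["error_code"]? 597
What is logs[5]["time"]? "2024-01-15T08:50:03.284Z"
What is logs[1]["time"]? "2024-01-15T08:11:24.039Z"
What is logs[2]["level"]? "DEBUG"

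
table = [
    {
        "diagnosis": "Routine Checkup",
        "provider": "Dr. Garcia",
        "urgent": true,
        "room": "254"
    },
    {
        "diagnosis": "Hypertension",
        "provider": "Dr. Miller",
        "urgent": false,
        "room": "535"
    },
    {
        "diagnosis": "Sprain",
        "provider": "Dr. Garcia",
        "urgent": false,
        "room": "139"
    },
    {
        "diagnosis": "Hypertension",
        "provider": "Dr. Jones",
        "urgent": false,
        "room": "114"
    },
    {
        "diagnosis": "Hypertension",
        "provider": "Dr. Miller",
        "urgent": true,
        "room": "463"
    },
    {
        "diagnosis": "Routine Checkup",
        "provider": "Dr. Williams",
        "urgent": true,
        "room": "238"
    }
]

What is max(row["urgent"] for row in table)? True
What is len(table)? 6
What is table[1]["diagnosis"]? "Hypertension"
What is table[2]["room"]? "139"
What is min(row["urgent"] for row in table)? False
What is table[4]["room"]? "463"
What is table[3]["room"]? "114"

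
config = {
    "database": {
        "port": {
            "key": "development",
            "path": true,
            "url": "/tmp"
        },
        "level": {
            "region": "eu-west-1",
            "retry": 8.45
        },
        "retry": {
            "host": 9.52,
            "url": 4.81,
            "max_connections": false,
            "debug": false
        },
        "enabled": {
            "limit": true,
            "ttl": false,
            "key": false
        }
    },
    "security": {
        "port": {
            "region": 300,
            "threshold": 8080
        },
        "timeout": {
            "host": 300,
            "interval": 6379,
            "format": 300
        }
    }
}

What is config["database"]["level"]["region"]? "eu-west-1"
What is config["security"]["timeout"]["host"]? 300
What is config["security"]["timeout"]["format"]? 300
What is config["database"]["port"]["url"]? "/tmp"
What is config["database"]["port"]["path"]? True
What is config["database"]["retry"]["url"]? 4.81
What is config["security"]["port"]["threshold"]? 8080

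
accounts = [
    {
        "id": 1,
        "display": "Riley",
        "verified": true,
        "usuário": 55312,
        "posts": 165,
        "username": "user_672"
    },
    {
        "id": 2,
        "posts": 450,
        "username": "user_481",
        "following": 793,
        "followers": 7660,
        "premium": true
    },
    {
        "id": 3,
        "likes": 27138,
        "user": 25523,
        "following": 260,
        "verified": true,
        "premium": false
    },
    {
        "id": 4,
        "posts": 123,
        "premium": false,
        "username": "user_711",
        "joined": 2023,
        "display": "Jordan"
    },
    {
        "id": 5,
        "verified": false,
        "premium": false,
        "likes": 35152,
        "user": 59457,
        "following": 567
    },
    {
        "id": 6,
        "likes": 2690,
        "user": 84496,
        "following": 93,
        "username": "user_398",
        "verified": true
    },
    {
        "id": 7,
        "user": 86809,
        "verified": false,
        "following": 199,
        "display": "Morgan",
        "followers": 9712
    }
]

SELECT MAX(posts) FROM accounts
450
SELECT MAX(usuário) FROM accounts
55312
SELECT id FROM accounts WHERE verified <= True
[1, 3, 5, 6, 7]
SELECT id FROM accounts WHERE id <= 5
[1, 2, 3, 4, 5]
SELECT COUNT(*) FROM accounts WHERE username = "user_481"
1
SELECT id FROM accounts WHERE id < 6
[1, 2, 3, 4, 5]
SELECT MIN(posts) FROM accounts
123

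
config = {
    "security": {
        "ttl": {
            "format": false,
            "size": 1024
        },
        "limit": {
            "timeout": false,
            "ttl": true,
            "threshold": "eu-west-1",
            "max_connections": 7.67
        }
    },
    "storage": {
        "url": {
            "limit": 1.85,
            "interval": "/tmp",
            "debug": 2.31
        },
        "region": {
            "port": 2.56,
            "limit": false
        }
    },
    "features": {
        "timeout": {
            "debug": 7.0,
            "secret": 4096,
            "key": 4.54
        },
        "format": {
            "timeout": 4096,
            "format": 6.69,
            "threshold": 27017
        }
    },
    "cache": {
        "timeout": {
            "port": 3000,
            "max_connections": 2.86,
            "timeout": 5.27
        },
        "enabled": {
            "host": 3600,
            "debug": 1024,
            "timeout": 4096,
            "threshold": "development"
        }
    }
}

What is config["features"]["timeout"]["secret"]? 4096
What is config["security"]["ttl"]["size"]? 1024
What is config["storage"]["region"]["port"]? 2.56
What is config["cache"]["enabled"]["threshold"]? "development"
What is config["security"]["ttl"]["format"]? False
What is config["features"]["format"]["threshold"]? 27017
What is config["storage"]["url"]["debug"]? 2.31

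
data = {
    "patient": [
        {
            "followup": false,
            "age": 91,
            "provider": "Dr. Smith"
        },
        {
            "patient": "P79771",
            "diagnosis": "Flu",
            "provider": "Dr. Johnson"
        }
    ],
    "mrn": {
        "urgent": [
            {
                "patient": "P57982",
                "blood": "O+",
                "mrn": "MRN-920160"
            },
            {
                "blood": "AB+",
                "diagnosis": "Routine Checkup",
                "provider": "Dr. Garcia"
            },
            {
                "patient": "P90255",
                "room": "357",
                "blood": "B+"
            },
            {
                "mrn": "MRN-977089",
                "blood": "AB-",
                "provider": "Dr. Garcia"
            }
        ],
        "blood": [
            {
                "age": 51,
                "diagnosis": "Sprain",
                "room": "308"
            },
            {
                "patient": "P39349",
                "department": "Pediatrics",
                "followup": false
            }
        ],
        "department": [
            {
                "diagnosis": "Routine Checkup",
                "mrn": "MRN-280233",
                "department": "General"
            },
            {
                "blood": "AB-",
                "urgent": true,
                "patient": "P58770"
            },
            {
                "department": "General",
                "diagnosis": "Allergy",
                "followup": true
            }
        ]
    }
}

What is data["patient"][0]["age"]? 91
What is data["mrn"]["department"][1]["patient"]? "P58770"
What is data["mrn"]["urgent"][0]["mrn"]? "MRN-920160"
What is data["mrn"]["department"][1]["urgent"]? True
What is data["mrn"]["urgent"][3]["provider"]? "Dr. Garcia"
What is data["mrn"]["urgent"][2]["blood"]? "B+"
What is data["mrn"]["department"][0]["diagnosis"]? "Routine Checkup"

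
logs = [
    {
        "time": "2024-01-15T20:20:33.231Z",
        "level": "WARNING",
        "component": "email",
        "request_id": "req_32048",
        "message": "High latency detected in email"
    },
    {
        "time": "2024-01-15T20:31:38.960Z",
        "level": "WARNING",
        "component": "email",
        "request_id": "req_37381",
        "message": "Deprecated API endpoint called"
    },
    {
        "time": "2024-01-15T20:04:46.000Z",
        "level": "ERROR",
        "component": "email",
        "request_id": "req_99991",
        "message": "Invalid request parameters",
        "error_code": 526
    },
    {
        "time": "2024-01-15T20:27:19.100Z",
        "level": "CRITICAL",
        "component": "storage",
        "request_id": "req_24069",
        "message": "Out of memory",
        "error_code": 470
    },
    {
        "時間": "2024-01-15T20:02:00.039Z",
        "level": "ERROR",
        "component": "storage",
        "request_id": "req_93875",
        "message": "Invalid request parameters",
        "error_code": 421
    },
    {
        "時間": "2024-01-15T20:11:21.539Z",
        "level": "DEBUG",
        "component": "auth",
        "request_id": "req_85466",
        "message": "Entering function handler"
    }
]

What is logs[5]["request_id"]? "req_85466"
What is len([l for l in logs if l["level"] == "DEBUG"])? 1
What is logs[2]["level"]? "ERROR"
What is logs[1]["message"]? "Deprecated API endpoint called"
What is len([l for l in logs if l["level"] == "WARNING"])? 2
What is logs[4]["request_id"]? "req_93875"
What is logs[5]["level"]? "DEBUG"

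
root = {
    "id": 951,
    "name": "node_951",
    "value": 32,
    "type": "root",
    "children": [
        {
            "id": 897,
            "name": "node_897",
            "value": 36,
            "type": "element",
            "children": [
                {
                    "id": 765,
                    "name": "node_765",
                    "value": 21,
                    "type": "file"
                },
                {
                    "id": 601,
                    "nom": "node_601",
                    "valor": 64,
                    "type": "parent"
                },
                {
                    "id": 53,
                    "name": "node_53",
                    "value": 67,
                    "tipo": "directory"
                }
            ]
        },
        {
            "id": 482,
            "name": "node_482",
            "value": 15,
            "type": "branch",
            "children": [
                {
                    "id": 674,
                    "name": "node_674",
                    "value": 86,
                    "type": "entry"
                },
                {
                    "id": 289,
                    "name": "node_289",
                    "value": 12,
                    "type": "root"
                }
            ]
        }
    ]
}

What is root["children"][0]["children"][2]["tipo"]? "directory"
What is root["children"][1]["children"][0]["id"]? 674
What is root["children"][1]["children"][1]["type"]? "root"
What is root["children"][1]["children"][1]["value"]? 12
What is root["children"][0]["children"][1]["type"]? "parent"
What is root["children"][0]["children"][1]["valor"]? 64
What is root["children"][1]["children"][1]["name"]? "node_289"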